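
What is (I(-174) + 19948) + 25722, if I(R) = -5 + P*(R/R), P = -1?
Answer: 45664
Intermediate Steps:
I(R) = -6 (I(R) = -5 - R/R = -5 - 1*1 = -5 - 1 = -6)
(I(-174) + 19948) + 25722 = (-6 + 19948) + 25722 = 19942 + 25722 = 45664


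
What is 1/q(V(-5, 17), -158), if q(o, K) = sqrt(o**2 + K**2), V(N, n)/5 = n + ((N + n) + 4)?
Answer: sqrt(52189)/52189 ≈ 0.0043773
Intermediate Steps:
V(N, n) = 20 + 5*N + 10*n (V(N, n) = 5*(n + ((N + n) + 4)) = 5*(n + (4 + N + n)) = 5*(4 + N + 2*n) = 20 + 5*N + 10*n)
q(o, K) = sqrt(K**2 + o**2)
1/q(V(-5, 17), -158) = 1/(sqrt((-158)**2 + (20 + 5*(-5) + 10*17)**2)) = 1/(sqrt(24964 + (20 - 25 + 170)**2)) = 1/(sqrt(24964 + 165**2)) = 1/(sqrt(24964 + 27225)) = 1/(sqrt(52189)) = sqrt(52189)/52189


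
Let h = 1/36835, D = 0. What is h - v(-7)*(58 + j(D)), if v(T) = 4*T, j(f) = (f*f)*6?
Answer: 59820041/36835 ≈ 1624.0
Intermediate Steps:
j(f) = 6*f² (j(f) = f²*6 = 6*f²)
h = 1/36835 ≈ 2.7148e-5
h - v(-7)*(58 + j(D)) = 1/36835 - 4*(-7)*(58 + 6*0²) = 1/36835 - (-28)*(58 + 6*0) = 1/36835 - (-28)*(58 + 0) = 1/36835 - (-28)*58 = 1/36835 - 1*(-1624) = 1/36835 + 1624 = 59820041/36835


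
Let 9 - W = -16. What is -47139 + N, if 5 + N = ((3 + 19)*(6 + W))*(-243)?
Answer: -212870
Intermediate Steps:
W = 25 (W = 9 - 1*(-16) = 9 + 16 = 25)
N = -165731 (N = -5 + ((3 + 19)*(6 + 25))*(-243) = -5 + (22*31)*(-243) = -5 + 682*(-243) = -5 - 165726 = -165731)
-47139 + N = -47139 - 165731 = -212870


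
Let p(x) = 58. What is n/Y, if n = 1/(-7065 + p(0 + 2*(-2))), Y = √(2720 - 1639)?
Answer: -√1081/7574567 ≈ -4.3407e-6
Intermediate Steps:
Y = √1081 ≈ 32.879
n = -1/7007 (n = 1/(-7065 + 58) = 1/(-7007) = -1/7007 ≈ -0.00014271)
n/Y = -√1081/1081/7007 = -√1081/7574567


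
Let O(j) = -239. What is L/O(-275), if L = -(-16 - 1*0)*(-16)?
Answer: 256/239 ≈ 1.0711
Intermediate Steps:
L = -256 (L = -(-16 + 0)*(-16) = -1*(-16)*(-16) = 16*(-16) = -256)
L/O(-275) = -256/(-239) = -256*(-1/239) = 256/239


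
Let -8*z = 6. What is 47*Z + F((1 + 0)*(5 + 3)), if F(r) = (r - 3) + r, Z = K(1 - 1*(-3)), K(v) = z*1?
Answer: -89/4 ≈ -22.250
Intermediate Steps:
z = -¾ (z = -⅛*6 = -¾ ≈ -0.75000)
K(v) = -¾ (K(v) = -¾*1 = -¾)
Z = -¾ ≈ -0.75000
F(r) = -3 + 2*r (F(r) = (-3 + r) + r = -3 + 2*r)
47*Z + F((1 + 0)*(5 + 3)) = 47*(-¾) + (-3 + 2*((1 + 0)*(5 + 3))) = -141/4 + (-3 + 2*(1*8)) = -141/4 + (-3 + 2*8) = -141/4 + (-3 + 16) = -141/4 + 13 = -89/4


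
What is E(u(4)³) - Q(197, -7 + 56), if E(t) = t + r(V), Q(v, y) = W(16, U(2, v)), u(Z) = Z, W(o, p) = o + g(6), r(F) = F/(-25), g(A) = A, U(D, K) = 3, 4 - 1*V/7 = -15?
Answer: 917/25 ≈ 36.680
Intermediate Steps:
V = 133 (V = 28 - 7*(-15) = 28 + 105 = 133)
r(F) = -F/25 (r(F) = F*(-1/25) = -F/25)
W(o, p) = 6 + o (W(o, p) = o + 6 = 6 + o)
Q(v, y) = 22 (Q(v, y) = 6 + 16 = 22)
E(t) = -133/25 + t (E(t) = t - 1/25*133 = t - 133/25 = -133/25 + t)
E(u(4)³) - Q(197, -7 + 56) = (-133/25 + 4³) - 1*22 = (-133/25 + 64) - 22 = 1467/25 - 22 = 917/25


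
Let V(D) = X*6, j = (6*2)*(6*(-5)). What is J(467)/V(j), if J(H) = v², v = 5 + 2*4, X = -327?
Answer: -169/1962 ≈ -0.086137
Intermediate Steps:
j = -360 (j = 12*(-30) = -360)
v = 13 (v = 5 + 8 = 13)
J(H) = 169 (J(H) = 13² = 169)
V(D) = -1962 (V(D) = -327*6 = -1962)
J(467)/V(j) = 169/(-1962) = 169*(-1/1962) = -169/1962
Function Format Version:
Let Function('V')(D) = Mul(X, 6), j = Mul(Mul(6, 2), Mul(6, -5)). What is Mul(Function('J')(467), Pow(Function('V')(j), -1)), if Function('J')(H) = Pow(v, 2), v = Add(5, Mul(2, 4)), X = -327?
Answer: Rational(-169, 1962) ≈ -0.086137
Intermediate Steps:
j = -360 (j = Mul(12, -30) = -360)
v = 13 (v = Add(5, 8) = 13)
Function('J')(H) = 169 (Function('J')(H) = Pow(13, 2) = 169)
Function('V')(D) = -1962 (Function('V')(D) = Mul(-327, 6) = -1962)
Mul(Function('J')(467), Pow(Function('V')(j), -1)) = Mul(169, Pow(-1962, -1)) = Mul(169, Rational(-1, 1962)) = Rational(-169, 1962)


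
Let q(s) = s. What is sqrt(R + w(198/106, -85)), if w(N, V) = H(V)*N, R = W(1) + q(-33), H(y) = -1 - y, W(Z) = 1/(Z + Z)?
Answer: sqrt(1397822)/106 ≈ 11.154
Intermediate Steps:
W(Z) = 1/(2*Z)
R = -65/2 (R = (1/2)/1 - 33 = (1/2)*1 - 33 = 1/2 - 33 = -65/2 ≈ -32.500)
w(N, V) = N*(-1 - V) (w(N, V) = (-1 - V)*N = N*(-1 - V))
sqrt(R + w(198/106, -85)) = sqrt(-65/2 - 198/106*(1 - 85)) = sqrt(-65/2 - 1*198*(1/106)*(-84)) = sqrt(-65/2 - 1*99/53*(-84)) = sqrt(-65/2 + 8316/53) = sqrt(13187/106) = sqrt(1397822)/106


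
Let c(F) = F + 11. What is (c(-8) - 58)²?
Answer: 3025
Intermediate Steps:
c(F) = 11 + F
(c(-8) - 58)² = ((11 - 8) - 58)² = (3 - 58)² = (-55)² = 3025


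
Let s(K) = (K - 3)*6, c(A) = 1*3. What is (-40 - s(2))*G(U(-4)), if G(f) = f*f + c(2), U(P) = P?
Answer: -646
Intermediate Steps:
c(A) = 3
s(K) = -18 + 6*K (s(K) = (-3 + K)*6 = -18 + 6*K)
G(f) = 3 + f² (G(f) = f*f + 3 = f² + 3 = 3 + f²)
(-40 - s(2))*G(U(-4)) = (-40 - (-18 + 6*2))*(3 + (-4)²) = (-40 - (-18 + 12))*(3 + 16) = (-40 - 1*(-6))*19 = (-40 + 6)*19 = -34*19 = -646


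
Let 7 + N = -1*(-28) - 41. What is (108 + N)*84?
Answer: 7392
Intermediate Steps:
N = -20 (N = -7 + (-1*(-28) - 41) = -7 + (28 - 41) = -7 - 13 = -20)
(108 + N)*84 = (108 - 20)*84 = 88*84 = 7392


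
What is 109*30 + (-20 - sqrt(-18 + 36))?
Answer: 3250 - 3*sqrt(2) ≈ 3245.8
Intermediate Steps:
109*30 + (-20 - sqrt(-18 + 36)) = 3270 + (-20 - sqrt(18)) = 3270 + (-20 - 3*sqrt(2)) = 3250 - 3*sqrt(2)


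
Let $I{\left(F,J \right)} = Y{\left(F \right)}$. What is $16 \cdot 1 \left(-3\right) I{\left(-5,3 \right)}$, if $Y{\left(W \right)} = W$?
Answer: $240$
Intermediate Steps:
$I{\left(F,J \right)} = F$
$16 \cdot 1 \left(-3\right) I{\left(-5,3 \right)} = 16 \cdot 1 \left(-3\right) \left(-5\right) = 16 \left(-3\right) \left(-5\right) = \left(-48\right) \left(-5\right) = 240$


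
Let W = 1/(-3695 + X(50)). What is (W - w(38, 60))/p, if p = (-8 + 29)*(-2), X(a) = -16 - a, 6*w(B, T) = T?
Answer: 1791/7522 ≈ 0.23810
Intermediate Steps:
w(B, T) = T/6
W = -1/3761 (W = 1/(-3695 + (-16 - 1*50)) = 1/(-3695 + (-16 - 50)) = 1/(-3695 - 66) = 1/(-3761) = -1/3761 ≈ -0.00026589)
p = -42 (p = 21*(-2) = -42)
(W - w(38, 60))/p = (-1/3761 - 60/6)/(-42) = (-1/3761 - 1*10)*(-1/42) = (-1/3761 - 10)*(-1/42) = -37611/3761*(-1/42) = 1791/7522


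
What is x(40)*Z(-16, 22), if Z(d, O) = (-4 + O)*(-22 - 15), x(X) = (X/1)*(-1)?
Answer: 26640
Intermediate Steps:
x(X) = -X (x(X) = (X*1)*(-1) = X*(-1) = -X)
Z(d, O) = 148 - 37*O (Z(d, O) = (-4 + O)*(-37) = 148 - 37*O)
x(40)*Z(-16, 22) = (-1*40)*(148 - 37*22) = -40*(148 - 814) = -40*(-666) = 26640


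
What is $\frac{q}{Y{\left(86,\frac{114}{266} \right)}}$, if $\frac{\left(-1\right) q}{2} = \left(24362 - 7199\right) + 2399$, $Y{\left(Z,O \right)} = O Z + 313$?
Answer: $- \frac{273868}{2449} \approx -111.83$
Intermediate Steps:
$Y{\left(Z,O \right)} = 313 + O Z$
$q = -39124$ ($q = - 2 \left(\left(24362 - 7199\right) + 2399\right) = - 2 \left(17163 + 2399\right) = \left(-2\right) 19562 = -39124$)
$\frac{q}{Y{\left(86,\frac{114}{266} \right)}} = - \frac{39124}{313 + \frac{114}{266} \cdot 86} = - \frac{39124}{313 + 114 \cdot \frac{1}{266} \cdot 86} = - \frac{39124}{313 + \frac{3}{7} \cdot 86} = - \frac{39124}{313 + \frac{258}{7}} = - \frac{39124}{\frac{2449}{7}} = \left(-39124\right) \frac{7}{2449} = - \frac{273868}{2449}$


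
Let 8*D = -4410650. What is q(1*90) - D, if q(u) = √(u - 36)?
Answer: 2205325/4 + 3*√6 ≈ 5.5134e+5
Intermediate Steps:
D = -2205325/4 (D = (⅛)*(-4410650) = -2205325/4 ≈ -5.5133e+5)
q(u) = √(-36 + u)
q(1*90) - D = √(-36 + 1*90) - 1*(-2205325/4) = √(-36 + 90) + 2205325/4 = √54 + 2205325/4 = 3*√6 + 2205325/4 = 2205325/4 + 3*√6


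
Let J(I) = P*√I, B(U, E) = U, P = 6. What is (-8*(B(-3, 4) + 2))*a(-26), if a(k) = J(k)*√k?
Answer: -1248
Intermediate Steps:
J(I) = 6*√I
a(k) = 6*k (a(k) = (6*√k)*√k = 6*k)
(-8*(B(-3, 4) + 2))*a(-26) = (-8*(-3 + 2))*(6*(-26)) = -8*(-1)*(-156) = 8*(-156) = -1248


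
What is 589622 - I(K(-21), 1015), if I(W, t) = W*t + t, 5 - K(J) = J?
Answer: 562217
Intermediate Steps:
K(J) = 5 - J
I(W, t) = t + W*t
589622 - I(K(-21), 1015) = 589622 - 1015*(1 + (5 - 1*(-21))) = 589622 - 1015*(1 + (5 + 21)) = 589622 - 1015*(1 + 26) = 589622 - 1015*27 = 589622 - 1*27405 = 589622 - 27405 = 562217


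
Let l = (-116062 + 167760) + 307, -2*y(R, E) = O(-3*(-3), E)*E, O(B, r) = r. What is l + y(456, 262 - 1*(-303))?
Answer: -215215/2 ≈ -1.0761e+5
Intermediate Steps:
y(R, E) = -E**2/2 (y(R, E) = -E*E/2 = -E**2/2)
l = 52005 (l = 51698 + 307 = 52005)
l + y(456, 262 - 1*(-303)) = 52005 - (262 - 1*(-303))**2/2 = 52005 - (262 + 303)**2/2 = 52005 - 1/2*565**2 = 52005 - 1/2*319225 = 52005 - 319225/2 = -215215/2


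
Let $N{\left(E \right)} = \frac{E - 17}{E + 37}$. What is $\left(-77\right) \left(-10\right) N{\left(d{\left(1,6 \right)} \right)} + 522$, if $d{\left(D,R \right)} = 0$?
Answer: $\frac{6224}{37} \approx 168.22$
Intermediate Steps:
$N{\left(E \right)} = \frac{-17 + E}{37 + E}$
$\left(-77\right) \left(-10\right) N{\left(d{\left(1,6 \right)} \right)} + 522 = \left(-77\right) \left(-10\right) \frac{-17 + 0}{37 + 0} + 522 = 770 \cdot \frac{1}{37} \left(-17\right) + 522 = 770 \left(- \frac{17}{37}\right) + 522 = - \frac{13090}{37} + 522 = \frac{6224}{37}$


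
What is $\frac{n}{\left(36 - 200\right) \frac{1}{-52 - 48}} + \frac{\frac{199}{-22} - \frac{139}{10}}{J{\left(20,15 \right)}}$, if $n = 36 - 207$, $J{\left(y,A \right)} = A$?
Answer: $- \frac{3578617}{33825} \approx -105.8$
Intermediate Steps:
$n = -171$ ($n = 36 - 207 = -171$)
$\frac{n}{\left(36 - 200\right) \frac{1}{-52 - 48}} + \frac{\frac{199}{-22} - \frac{139}{10}}{J{\left(20,15 \right)}} = - \frac{171}{\left(36 - 200\right) \frac{1}{-52 - 48}} + \frac{\frac{199}{-22} - \frac{139}{10}}{15} = - \frac{171}{\left(-164\right) \frac{1}{-100}} + \left(199 \left(- \frac{1}{22}\right) - \frac{139}{10}\right) \frac{1}{15} = - \frac{171}{\left(-164\right) \left(- \frac{1}{100}\right)} + \left(- \frac{199}{22} - \frac{139}{10}\right) \frac{1}{15} = - \frac{171}{\frac{41}{25}} - \frac{1262}{825} = \left(-171\right) \frac{25}{41} - \frac{1262}{825} = - \frac{4275}{41} - \frac{1262}{825} = - \frac{3578617}{33825}$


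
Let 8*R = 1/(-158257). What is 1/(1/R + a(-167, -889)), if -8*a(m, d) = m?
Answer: -8/10128281 ≈ -7.8987e-7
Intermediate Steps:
a(m, d) = -m/8
R = -1/1266056 (R = (1/8)/(-158257) = (1/8)*(-1/158257) = -1/1266056 ≈ -7.8985e-7)
1/(1/R + a(-167, -889)) = 1/(1/(-1/1266056) - 1/8*(-167)) = 1/(-1266056 + 167/8) = 1/(-10128281/8) = -8/10128281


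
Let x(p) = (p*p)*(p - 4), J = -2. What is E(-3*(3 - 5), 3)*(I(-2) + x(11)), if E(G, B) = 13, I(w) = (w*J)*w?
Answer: 10907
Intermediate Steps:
I(w) = -2*w² (I(w) = (w*(-2))*w = (-2*w)*w = -2*w²)
x(p) = p²*(-4 + p)
E(-3*(3 - 5), 3)*(I(-2) + x(11)) = 13*(-2*(-2)² + 11²*(-4 + 11)) = 13*(-2*4 + 121*7) = 13*(-8 + 847) = 13*839 = 10907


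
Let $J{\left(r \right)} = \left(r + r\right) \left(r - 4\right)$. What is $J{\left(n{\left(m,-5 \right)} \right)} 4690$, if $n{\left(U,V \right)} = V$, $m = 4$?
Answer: $422100$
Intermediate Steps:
$J{\left(r \right)} = 2 r \left(-4 + r\right)$
$J{\left(n{\left(m,-5 \right)} \right)} 4690 = 2 \left(-5\right) \left(-4 - 5\right) 4690 = 2 \left(-5\right) \left(-9\right) 4690 = 90 \cdot 4690 = 422100$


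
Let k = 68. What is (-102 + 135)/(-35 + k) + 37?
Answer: 38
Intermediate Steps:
(-102 + 135)/(-35 + k) + 37 = (-102 + 135)/(-35 + 68) + 37 = 33/33 + 37 = 33*(1/33) + 37 = 1 + 37 = 38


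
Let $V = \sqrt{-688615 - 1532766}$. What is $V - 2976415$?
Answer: $-2976415 + i \sqrt{2221381} \approx -2.9764 \cdot 10^{6} + 1490.4 i$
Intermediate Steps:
$V = i \sqrt{2221381}$ ($V = \sqrt{-2221381} = i \sqrt{2221381} \approx 1490.4 i$)
$V - 2976415 = i \sqrt{2221381} - 2976415 = -2976415 + i \sqrt{2221381}$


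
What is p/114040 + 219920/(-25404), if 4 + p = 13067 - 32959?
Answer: -799534837/90533505 ≈ -8.8314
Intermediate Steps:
p = -19896 (p = -4 + (13067 - 32959) = -4 - 19892 = -19896)
p/114040 + 219920/(-25404) = -19896/114040 + 219920/(-25404) = -19896*1/114040 + 219920*(-1/25404) = -2487/14255 - 54980/6351 = -799534837/90533505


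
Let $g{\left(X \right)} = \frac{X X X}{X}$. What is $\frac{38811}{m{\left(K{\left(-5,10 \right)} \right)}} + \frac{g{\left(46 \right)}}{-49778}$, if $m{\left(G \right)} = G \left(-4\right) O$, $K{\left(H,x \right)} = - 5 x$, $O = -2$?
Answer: $- \frac{966390179}{9955600} \approx -97.07$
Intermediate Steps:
$g{\left(X \right)} = X^{2}$ ($g{\left(X \right)} = \frac{X^{2} X}{X} = \frac{X^{3}}{X} = X^{2}$)
$m{\left(G \right)} = 8 G$ ($m{\left(G \right)} = G \left(-4\right) \left(-2\right) = - 4 G \left(-2\right) = 8 G$)
$\frac{38811}{m{\left(K{\left(-5,10 \right)} \right)}} + \frac{g{\left(46 \right)}}{-49778} = \frac{38811}{8 \left(\left(-5\right) 10\right)} + \frac{46^{2}}{-49778} = \frac{38811}{8 \left(-50\right)} + 2116 \left(- \frac{1}{49778}\right) = \frac{38811}{-400} - \frac{1058}{24889} = 38811 \left(- \frac{1}{400}\right) - \frac{1058}{24889} = - \frac{38811}{400} - \frac{1058}{24889} = - \frac{966390179}{9955600}$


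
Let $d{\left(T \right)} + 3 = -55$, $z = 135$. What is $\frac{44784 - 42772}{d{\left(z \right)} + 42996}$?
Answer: $\frac{1006}{21469} \approx 0.046858$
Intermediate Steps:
$d{\left(T \right)} = -58$ ($d{\left(T \right)} = -3 - 55 = -58$)
$\frac{44784 - 42772}{d{\left(z \right)} + 42996} = \frac{44784 - 42772}{-58 + 42996} = \frac{2012}{42938} = 2012 \cdot \frac{1}{42938} = \frac{1006}{21469}$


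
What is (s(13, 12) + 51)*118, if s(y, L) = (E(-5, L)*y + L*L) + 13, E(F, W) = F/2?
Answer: 20709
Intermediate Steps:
E(F, W) = F/2 (E(F, W) = F*(1/2) = F/2)
s(y, L) = 13 + L**2 - 5*y/2 (s(y, L) = (((1/2)*(-5))*y + L*L) + 13 = (-5*y/2 + L**2) + 13 = (L**2 - 5*y/2) + 13 = 13 + L**2 - 5*y/2)
(s(13, 12) + 51)*118 = ((13 + 12**2 - 5/2*13) + 51)*118 = ((13 + 144 - 65/2) + 51)*118 = (249/2 + 51)*118 = (351/2)*118 = 20709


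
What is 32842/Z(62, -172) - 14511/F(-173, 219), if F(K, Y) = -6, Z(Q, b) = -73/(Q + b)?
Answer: 7578341/146 ≈ 51906.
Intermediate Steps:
32842/Z(62, -172) - 14511/F(-173, 219) = 32842/((-73/(62 - 172))) - 14511/(-6) = 32842/((-73/(-110))) - 14511*(-⅙) = 32842/((-73*(-1/110))) + 4837/2 = 32842/(73/110) + 4837/2 = 32842*(110/73) + 4837/2 = 3612620/73 + 4837/2 = 7578341/146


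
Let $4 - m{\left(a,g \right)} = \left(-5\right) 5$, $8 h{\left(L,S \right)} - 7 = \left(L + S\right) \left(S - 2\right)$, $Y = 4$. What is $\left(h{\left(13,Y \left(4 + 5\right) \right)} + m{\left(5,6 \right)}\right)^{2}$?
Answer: $\frac{3629025}{64} \approx 56704.0$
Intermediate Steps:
$h{\left(L,S \right)} = \frac{7}{8} + \frac{\left(-2 + S\right) \left(L + S\right)}{8}$ ($h{\left(L,S \right)} = \frac{7}{8} + \frac{\left(L + S\right) \left(S - 2\right)}{8} = \frac{7}{8} + \frac{\left(L + S\right) \left(-2 + S\right)}{8} = \frac{7}{8} + \frac{\left(-2 + S\right) \left(L + S\right)}{8}$)
$m{\left(a,g \right)} = 29$ ($m{\left(a,g \right)} = 4 - \left(-5\right) 5 = 4 - -25 = 4 + 25 = 29$)
$\left(h{\left(13,Y \left(4 + 5\right) \right)} + m{\left(5,6 \right)}\right)^{2} = \left(\left(\frac{7}{8} - \frac{13}{4} - \frac{4 \left(4 + 5\right)}{4} + \frac{\left(4 \left(4 + 5\right)\right)^{2}}{8} + \frac{1}{8} \cdot 13 \cdot 4 \left(4 + 5\right)\right) + 29\right)^{2} = \left(\left(\frac{7}{8} - \frac{13}{4} - \frac{4 \cdot 9}{4} + \frac{\left(4 \cdot 9\right)^{2}}{8} + \frac{1}{8} \cdot 13 \cdot 4 \cdot 9\right) + 29\right)^{2} = \left(\left(\frac{7}{8} - \frac{13}{4} - 9 + \frac{36^{2}}{8} + \frac{1}{8} \cdot 13 \cdot 36\right) + 29\right)^{2} = \left(\left(\frac{7}{8} - \frac{13}{4} - 9 + \frac{1}{8} \cdot 1296 + \frac{117}{2}\right) + 29\right)^{2} = \left(\left(\frac{7}{8} - \frac{13}{4} - 9 + 162 + \frac{117}{2}\right) + 29\right)^{2} = \left(\frac{1673}{8} + 29\right)^{2} = \left(\frac{1905}{8}\right)^{2} = \frac{3629025}{64}$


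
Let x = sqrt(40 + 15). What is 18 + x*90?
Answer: 18 + 90*sqrt(55) ≈ 685.46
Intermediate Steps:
x = sqrt(55) ≈ 7.4162
18 + x*90 = 18 + sqrt(55)*90 = 18 + 90*sqrt(55)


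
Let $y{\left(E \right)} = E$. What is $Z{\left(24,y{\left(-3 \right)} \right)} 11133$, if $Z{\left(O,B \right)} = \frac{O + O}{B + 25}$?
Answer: $\frac{267192}{11} \approx 24290.0$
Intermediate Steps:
$Z{\left(O,B \right)} = \frac{2 O}{25 + B}$
$Z{\left(24,y{\left(-3 \right)} \right)} 11133 = 2 \cdot 24 \frac{1}{25 - 3} \cdot 11133 = 2 \cdot 24 \cdot \frac{1}{22} \cdot 11133 = \frac{24}{11} \cdot 11133 = \frac{267192}{11}$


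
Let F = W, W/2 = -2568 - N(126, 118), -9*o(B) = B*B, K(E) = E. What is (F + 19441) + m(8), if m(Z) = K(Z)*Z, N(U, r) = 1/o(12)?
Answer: 114953/8 ≈ 14369.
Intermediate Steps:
o(B) = -B²/9 (o(B) = -B*B/9 = -B²/9)
N(U, r) = -1/16 (N(U, r) = 1/(-⅑*12²) = 1/(-⅑*144) = 1/(-16) = -1/16)
W = -41087/8 (W = 2*(-2568 - 1*(-1/16)) = 2*(-2568 + 1/16) = 2*(-41087/16) = -41087/8 ≈ -5135.9)
F = -41087/8 ≈ -5135.9
m(Z) = Z² (m(Z) = Z*Z = Z²)
(F + 19441) + m(8) = (-41087/8 + 19441) + 8² = 114441/8 + 64 = 114953/8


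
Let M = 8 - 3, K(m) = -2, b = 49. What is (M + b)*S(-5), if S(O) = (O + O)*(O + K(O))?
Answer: 3780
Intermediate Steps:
M = 5
S(O) = 2*O*(-2 + O) (S(O) = (O + O)*(O - 2) = (2*O)*(-2 + O) = 2*O*(-2 + O))
(M + b)*S(-5) = (5 + 49)*(2*(-5)*(-2 - 5)) = 54*(2*(-5)*(-7)) = 54*70 = 3780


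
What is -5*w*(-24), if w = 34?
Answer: 4080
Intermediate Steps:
-5*w*(-24) = -5*34*(-24) = -170*(-24) = 4080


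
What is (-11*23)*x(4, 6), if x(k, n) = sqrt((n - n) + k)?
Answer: -506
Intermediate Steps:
x(k, n) = sqrt(k) (x(k, n) = sqrt(0 + k) = sqrt(k))
(-11*23)*x(4, 6) = (-11*23)*sqrt(4) = -253*2 = -506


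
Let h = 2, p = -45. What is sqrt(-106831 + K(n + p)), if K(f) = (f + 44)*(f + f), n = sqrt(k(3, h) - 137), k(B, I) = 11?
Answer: sqrt(-106993 - 276*I*sqrt(14)) ≈ 1.579 - 327.1*I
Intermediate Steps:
n = 3*I*sqrt(14) (n = sqrt(11 - 137) = sqrt(-126) = 3*I*sqrt(14) ≈ 11.225*I)
K(f) = 2*f*(44 + f) (K(f) = (44 + f)*(2*f) = 2*f*(44 + f))
sqrt(-106831 + K(n + p)) = sqrt(-106831 + 2*(3*I*sqrt(14) - 45)*(44 + (3*I*sqrt(14) - 45))) = sqrt(-106831 + 2*(-45 + 3*I*sqrt(14))*(44 + (-45 + 3*I*sqrt(14)))) = sqrt(-106831 + 2*(-45 + 3*I*sqrt(14))*(-1 + 3*I*sqrt(14))) = sqrt(-106831 + 2*(-1 + 3*I*sqrt(14))*(-45 + 3*I*sqrt(14)))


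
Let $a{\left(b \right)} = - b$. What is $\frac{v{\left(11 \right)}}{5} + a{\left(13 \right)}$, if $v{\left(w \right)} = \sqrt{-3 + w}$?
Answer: $-13 + \frac{2 \sqrt{2}}{5} \approx -12.434$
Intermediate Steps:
$\frac{v{\left(11 \right)}}{5} + a{\left(13 \right)} = \frac{\sqrt{-3 + 11}}{5} - 13 = \sqrt{8} \cdot \frac{1}{5} - 13 = 2 \sqrt{2} \cdot \frac{1}{5} - 13 = \frac{2 \sqrt{2}}{5} - 13 = -13 + \frac{2 \sqrt{2}}{5}$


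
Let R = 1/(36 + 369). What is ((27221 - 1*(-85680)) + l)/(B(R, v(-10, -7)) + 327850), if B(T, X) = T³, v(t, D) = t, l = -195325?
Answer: -5475436623000/21779116481251 ≈ -0.25141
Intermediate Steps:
R = 1/405 ≈ 0.0024691
((27221 - 1*(-85680)) + l)/(B(R, v(-10, -7)) + 327850) = ((27221 - 1*(-85680)) - 195325)/((1/405)³ + 327850) = ((27221 + 85680) - 195325)/(1/66430125 + 327850) = (112901 - 195325)/(21779116481251/66430125) = -82424*66430125/21779116481251 = -5475436623000/21779116481251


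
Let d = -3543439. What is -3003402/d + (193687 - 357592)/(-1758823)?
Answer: 5863239885141/6232282012297 ≈ 0.94079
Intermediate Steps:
-3003402/d + (193687 - 357592)/(-1758823) = -3003402/(-3543439) + (193687 - 357592)/(-1758823) = -3003402*(-1/3543439) - 163905*(-1/1758823) = 3003402/3543439 + 163905/1758823 = 5863239885141/6232282012297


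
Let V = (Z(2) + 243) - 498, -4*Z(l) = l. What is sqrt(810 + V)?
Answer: sqrt(2218)/2 ≈ 23.548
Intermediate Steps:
Z(l) = -l/4
V = -511/2 (V = (-1/4*2 + 243) - 498 = (-1/2 + 243) - 498 = 485/2 - 498 = -511/2 ≈ -255.50)
sqrt(810 + V) = sqrt(810 - 511/2) = sqrt(1109/2) = sqrt(2218)/2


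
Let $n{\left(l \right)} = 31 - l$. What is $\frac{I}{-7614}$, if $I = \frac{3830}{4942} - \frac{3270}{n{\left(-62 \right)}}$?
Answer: $\frac{2634025}{583240014} \approx 0.0045162$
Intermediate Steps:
$I = - \frac{2634025}{76601}$ ($I = \frac{3830}{4942} - \frac{3270}{31 - -62} = 3830 \cdot \frac{1}{4942} - \frac{3270}{31 + 62} = \frac{1915}{2471} - \frac{3270}{93} = \frac{1915}{2471} - \frac{1090}{31} = - \frac{2634025}{76601} \approx -34.386$)
$\frac{I}{-7614} = - \frac{2634025}{76601 \left(-7614\right)} = \left(- \frac{2634025}{76601}\right) \left(- \frac{1}{7614}\right) = \frac{2634025}{583240014}$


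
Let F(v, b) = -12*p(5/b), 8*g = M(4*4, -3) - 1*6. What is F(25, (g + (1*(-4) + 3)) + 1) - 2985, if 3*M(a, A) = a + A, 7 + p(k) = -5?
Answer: -2841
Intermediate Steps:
p(k) = -12 (p(k) = -7 - 5 = -12)
M(a, A) = A/3 + a/3 (M(a, A) = (a + A)/3 = (A + a)/3 = A/3 + a/3)
g = -5/24 (g = (((⅓)*(-3) + (4*4)/3) - 1*6)/8 = ((-1 + (⅓)*16) - 6)/8 = ((-1 + 16/3) - 6)/8 = (13/3 - 6)/8 = (⅛)*(-5/3) = -5/24 ≈ -0.20833)
F(v, b) = 144 (F(v, b) = -12*(-12) = 144)
F(25, (g + (1*(-4) + 3)) + 1) - 2985 = 144 - 2985 = -2841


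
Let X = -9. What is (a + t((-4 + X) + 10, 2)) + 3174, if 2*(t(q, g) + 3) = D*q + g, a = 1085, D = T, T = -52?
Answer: 4335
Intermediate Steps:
D = -52
t(q, g) = -3 + g/2 - 26*q (t(q, g) = -3 + (-52*q + g)/2 = -3 + (g - 52*q)/2 = -3 + (g/2 - 26*q) = -3 + g/2 - 26*q)
(a + t((-4 + X) + 10, 2)) + 3174 = (1085 + (-3 + (½)*2 - 26*((-4 - 9) + 10))) + 3174 = (1085 + (-3 + 1 - 26*(-13 + 10))) + 3174 = (1085 + (-3 + 1 - 26*(-3))) + 3174 = (1085 + (-3 + 1 + 78)) + 3174 = (1085 + 76) + 3174 = 1161 + 3174 = 4335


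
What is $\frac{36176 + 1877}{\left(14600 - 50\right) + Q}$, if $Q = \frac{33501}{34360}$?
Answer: $\frac{1522120}{582039} \approx 2.6152$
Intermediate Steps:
$Q = \frac{39}{40}$ ($Q = 33501 \cdot \frac{1}{34360} = \frac{39}{40} \approx 0.975$)
$\frac{36176 + 1877}{\left(14600 - 50\right) + Q} = \frac{36176 + 1877}{\left(14600 - 50\right) + \frac{39}{40}} = \frac{38053}{\left(14600 - 50\right) + \frac{39}{40}} = \frac{38053}{14550 + \frac{39}{40}} = \frac{38053}{\frac{582039}{40}} = 38053 \cdot \frac{40}{582039} = \frac{1522120}{582039}$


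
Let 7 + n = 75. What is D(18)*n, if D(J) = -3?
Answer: -204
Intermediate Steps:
n = 68 (n = -7 + 75 = 68)
D(18)*n = -3*68 = -204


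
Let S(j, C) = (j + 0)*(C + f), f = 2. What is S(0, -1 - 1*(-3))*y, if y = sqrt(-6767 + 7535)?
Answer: 0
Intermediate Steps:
S(j, C) = j*(2 + C) (S(j, C) = (j + 0)*(C + 2) = j*(2 + C))
y = 16*sqrt(3) (y = sqrt(768) = 16*sqrt(3) ≈ 27.713)
S(0, -1 - 1*(-3))*y = (0*(2 + (-1 - 1*(-3))))*(16*sqrt(3)) = (0*(2 + (-1 + 3)))*(16*sqrt(3)) = (0*(2 + 2))*(16*sqrt(3)) = (0*4)*(16*sqrt(3)) = 0*(16*sqrt(3)) = 0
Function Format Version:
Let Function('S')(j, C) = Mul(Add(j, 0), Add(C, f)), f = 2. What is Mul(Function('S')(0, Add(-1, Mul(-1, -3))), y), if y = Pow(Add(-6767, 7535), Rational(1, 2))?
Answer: 0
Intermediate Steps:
Function('S')(j, C) = Mul(j, Add(2, C)) (Function('S')(j, C) = Mul(Add(j, 0), Add(C, 2)) = Mul(j, Add(2, C)))
y = Mul(16, Pow(3, Rational(1, 2))) (y = Pow(768, Rational(1, 2)) = Mul(16, Pow(3, Rational(1, 2))) ≈ 27.713)
Mul(Function('S')(0, Add(-1, Mul(-1, -3))), y) = Mul(Mul(0, Add(2, Add(-1, Mul(-1, -3)))), Mul(16, Pow(3, Rational(1, 2)))) = Mul(Mul(0, Add(2, Add(-1, 3))), Mul(16, Pow(3, Rational(1, 2)))) = Mul(Mul(0, Add(2, 2)), Mul(16, Pow(3, Rational(1, 2)))) = Mul(Mul(0, 4), Mul(16, Pow(3, Rational(1, 2)))) = Mul(0, Mul(16, Pow(3, Rational(1, 2)))) = 0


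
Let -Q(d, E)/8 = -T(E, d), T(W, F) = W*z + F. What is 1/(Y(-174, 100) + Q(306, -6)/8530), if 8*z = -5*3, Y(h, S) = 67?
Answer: 4265/287024 ≈ 0.014859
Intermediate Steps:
z = -15/8 (z = (-5*3)/8 = (⅛)*(-15) = -15/8 ≈ -1.8750)
T(W, F) = F - 15*W/8 (T(W, F) = W*(-15/8) + F = -15*W/8 + F = F - 15*W/8)
Q(d, E) = -15*E + 8*d (Q(d, E) = -(-8)*(d - 15*E/8) = -8*(-d + 15*E/8) = -15*E + 8*d)
1/(Y(-174, 100) + Q(306, -6)/8530) = 1/(67 + (-15*(-6) + 8*306)/8530) = 1/(67 + (90 + 2448)*(1/8530)) = 1/(67 + 2538*(1/8530)) = 1/(67 + 1269/4265) = 1/(287024/4265) = 4265/287024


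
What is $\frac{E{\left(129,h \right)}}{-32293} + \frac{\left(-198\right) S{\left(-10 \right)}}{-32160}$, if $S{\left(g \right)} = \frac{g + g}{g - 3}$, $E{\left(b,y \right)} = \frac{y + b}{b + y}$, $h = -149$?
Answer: $\frac{1062185}{112508812} \approx 0.0094409$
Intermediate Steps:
$E{\left(b,y \right)} = 1$ ($E{\left(b,y \right)} = \frac{b + y}{b + y} = 1$)
$S{\left(g \right)} = \frac{2 g}{-3 + g}$
$\frac{E{\left(129,h \right)}}{-32293} + \frac{\left(-198\right) S{\left(-10 \right)}}{-32160} = 1 \frac{1}{-32293} + \frac{\left(-198\right) 2 \left(-10\right) \frac{1}{-3 - 10}}{-32160} = 1 \left(- \frac{1}{32293}\right) + - 198 \cdot 2 \left(-10\right) \frac{1}{-13} \left(- \frac{1}{32160}\right) = - \frac{1}{32293} + - 198 \cdot 2 \left(-10\right) \left(- \frac{1}{13}\right) \left(- \frac{1}{32160}\right) = - \frac{1}{32293} + \left(-198\right) \frac{20}{13} \left(- \frac{1}{32160}\right) = - \frac{1}{32293} - - \frac{33}{3484} = - \frac{1}{32293} + \frac{33}{3484} = \frac{1062185}{112508812}$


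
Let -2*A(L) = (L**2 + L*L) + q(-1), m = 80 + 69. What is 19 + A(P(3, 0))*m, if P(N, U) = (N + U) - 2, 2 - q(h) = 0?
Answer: -279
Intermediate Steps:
q(h) = 2 (q(h) = 2 - 1*0 = 2 + 0 = 2)
m = 149
P(N, U) = -2 + N + U
A(L) = -1 - L**2 (A(L) = -((L**2 + L*L) + 2)/2 = -((L**2 + L**2) + 2)/2 = -(2*L**2 + 2)/2 = -(2 + 2*L**2)/2 = -1 - L**2)
19 + A(P(3, 0))*m = 19 + (-1 - (-2 + 3 + 0)**2)*149 = 19 + (-1 - 1*1**2)*149 = 19 + (-1 - 1*1)*149 = 19 + (-1 - 1)*149 = 19 - 2*149 = 19 - 298 = -279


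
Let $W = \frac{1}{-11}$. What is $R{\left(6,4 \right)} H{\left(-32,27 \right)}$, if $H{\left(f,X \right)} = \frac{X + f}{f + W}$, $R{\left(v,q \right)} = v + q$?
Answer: $\frac{550}{353} \approx 1.5581$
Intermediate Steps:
$R{\left(v,q \right)} = q + v$
$W = - \frac{1}{11} \approx -0.090909$
$H{\left(f,X \right)} = \frac{X + f}{- \frac{1}{11} + f}$ ($H{\left(f,X \right)} = \frac{X + f}{f - \frac{1}{11}} = \frac{X + f}{- \frac{1}{11} + f}$)
$R{\left(6,4 \right)} H{\left(-32,27 \right)} = \left(4 + 6\right) \frac{11 \left(27 - 32\right)}{-1 + 11 \left(-32\right)} = 10 \cdot 11 \frac{1}{-1 - 352} \left(-5\right) = 10 \cdot 11 \frac{1}{-353} \left(-5\right) = 10 \cdot 11 \left(- \frac{1}{353}\right) \left(-5\right) = 10 \cdot \frac{55}{353} = \frac{550}{353}$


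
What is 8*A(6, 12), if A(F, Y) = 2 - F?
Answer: -32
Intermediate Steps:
8*A(6, 12) = 8*(2 - 1*6) = 8*(2 - 6) = 8*(-4) = -32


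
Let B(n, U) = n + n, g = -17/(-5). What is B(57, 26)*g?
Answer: 1938/5 ≈ 387.60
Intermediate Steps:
g = 17/5 (g = -17*(-⅕) = 17/5 ≈ 3.4000)
B(n, U) = 2*n
B(57, 26)*g = (2*57)*(17/5) = 114*(17/5) = 1938/5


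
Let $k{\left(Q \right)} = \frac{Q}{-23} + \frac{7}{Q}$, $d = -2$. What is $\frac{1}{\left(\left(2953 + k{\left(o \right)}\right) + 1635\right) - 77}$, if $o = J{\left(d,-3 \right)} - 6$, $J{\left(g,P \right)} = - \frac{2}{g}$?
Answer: $\frac{115}{518629} \approx 0.00022174$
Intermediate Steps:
$o = -5$ ($o = - \frac{2}{-2} - 6 = \left(-2\right) \left(- \frac{1}{2}\right) - 6 = 1 - 6 = -5$)
$k{\left(Q \right)} = \frac{7}{Q} - \frac{Q}{23}$ ($k{\left(Q \right)} = Q \left(- \frac{1}{23}\right) + \frac{7}{Q} = - \frac{Q}{23} + \frac{7}{Q} = \frac{7}{Q} - \frac{Q}{23}$)
$\frac{1}{\left(\left(2953 + k{\left(o \right)}\right) + 1635\right) - 77} = \frac{1}{\left(\left(2953 + \left(\frac{7}{-5} - - \frac{5}{23}\right)\right) + 1635\right) - 77} = \frac{1}{\left(\left(2953 + \left(7 \left(- \frac{1}{5}\right) + \frac{5}{23}\right)\right) + 1635\right) - 77} = \frac{1}{\left(\left(2953 + \left(- \frac{7}{5} + \frac{5}{23}\right)\right) + 1635\right) - 77} = \frac{1}{\left(\left(2953 - \frac{136}{115}\right) + 1635\right) - 77} = \frac{1}{\left(\frac{339459}{115} + 1635\right) - 77} = \frac{1}{\frac{527484}{115} - 77} = \frac{1}{\frac{518629}{115}} = \frac{115}{518629}$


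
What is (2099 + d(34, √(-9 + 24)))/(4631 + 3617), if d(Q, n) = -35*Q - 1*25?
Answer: 221/2062 ≈ 0.10718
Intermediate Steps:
d(Q, n) = -25 - 35*Q (d(Q, n) = -35*Q - 25 = -25 - 35*Q)
(2099 + d(34, √(-9 + 24)))/(4631 + 3617) = (2099 + (-25 - 35*34))/(4631 + 3617) = (2099 + (-25 - 1190))/8248 = (2099 - 1215)*(1/8248) = 884*(1/8248) = 221/2062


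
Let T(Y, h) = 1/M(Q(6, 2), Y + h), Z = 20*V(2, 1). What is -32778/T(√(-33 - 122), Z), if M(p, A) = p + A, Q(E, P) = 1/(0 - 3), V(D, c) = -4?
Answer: 2633166 - 32778*I*√155 ≈ 2.6332e+6 - 4.0808e+5*I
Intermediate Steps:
Q(E, P) = -⅓ (Q(E, P) = 1/(-3) = -⅓)
M(p, A) = A + p
Z = -80 (Z = 20*(-4) = -80)
T(Y, h) = 1/(-⅓ + Y + h) (T(Y, h) = 1/((Y + h) - ⅓) = 1/(-⅓ + Y + h))
-32778/T(√(-33 - 122), Z) = -(-2633166 + 32778*√(-33 - 122)) = -(-2633166 + 32778*I*√155) = -32778*(-241/3 + I*√155) = 2633166 - 32778*I*√155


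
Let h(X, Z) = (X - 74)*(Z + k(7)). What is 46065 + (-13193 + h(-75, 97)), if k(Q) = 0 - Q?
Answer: 19462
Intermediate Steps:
k(Q) = -Q
h(X, Z) = (-74 + X)*(-7 + Z) (h(X, Z) = (X - 74)*(Z - 1*7) = (-74 + X)*(Z - 7) = (-74 + X)*(-7 + Z))
46065 + (-13193 + h(-75, 97)) = 46065 + (-13193 + (518 - 74*97 - 7*(-75) - 75*97)) = 46065 + (-13193 + (518 - 7178 + 525 - 7275)) = 46065 + (-13193 - 13410) = 46065 - 26603 = 19462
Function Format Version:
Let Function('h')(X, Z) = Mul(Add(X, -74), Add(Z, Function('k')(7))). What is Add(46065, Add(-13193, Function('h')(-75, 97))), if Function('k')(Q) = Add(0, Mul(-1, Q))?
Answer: 19462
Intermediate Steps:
Function('k')(Q) = Mul(-1, Q)
Function('h')(X, Z) = Mul(Add(-74, X), Add(-7, Z)) (Function('h')(X, Z) = Mul(Add(X, -74), Add(Z, Mul(-1, 7))) = Mul(Add(-74, X), Add(Z, -7)) = Mul(Add(-74, X), Add(-7, Z)))
Add(46065, Add(-13193, Function('h')(-75, 97))) = Add(46065, Add(-13193, Add(518, Mul(-74, 97), Mul(-7, -75), Mul(-75, 97)))) = Add(46065, Add(-13193, Add(518, -7178, 525, -7275))) = Add(46065, Add(-13193, -13410)) = Add(46065, -26603) = 19462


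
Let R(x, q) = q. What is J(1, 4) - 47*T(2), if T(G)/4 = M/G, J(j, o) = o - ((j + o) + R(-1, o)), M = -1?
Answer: 89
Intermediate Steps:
J(j, o) = -j - o (J(j, o) = o - ((j + o) + o) = o - (j + 2*o) = o + (-j - 2*o) = -j - o)
T(G) = -4/G (T(G) = 4*(-1/G) = -4/G)
J(1, 4) - 47*T(2) = (-1*1 - 1*4) - (-188)/2 = (-1 - 4) - (-188)/2 = -5 - 47*(-2) = -5 + 94 = 89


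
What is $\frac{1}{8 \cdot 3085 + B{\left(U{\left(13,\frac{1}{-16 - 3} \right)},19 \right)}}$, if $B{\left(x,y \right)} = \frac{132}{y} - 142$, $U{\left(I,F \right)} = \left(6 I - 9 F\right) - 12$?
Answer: $\frac{19}{466354} \approx 4.0742 \cdot 10^{-5}$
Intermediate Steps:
$U{\left(I,F \right)} = -12 - 9 F + 6 I$ ($U{\left(I,F \right)} = \left(- 9 F + 6 I\right) - 12 = -12 - 9 F + 6 I$)
$B{\left(x,y \right)} = -142 + \frac{132}{y}$
$\frac{1}{8 \cdot 3085 + B{\left(U{\left(13,\frac{1}{-16 - 3} \right)},19 \right)}} = \frac{1}{8 \cdot 3085 - \left(142 - \frac{132}{19}\right)} = \frac{1}{24680 + \left(-142 + 132 \cdot \frac{1}{19}\right)} = \frac{1}{24680 + \left(-142 + \frac{132}{19}\right)} = \frac{1}{24680 - \frac{2566}{19}} = \frac{1}{\frac{466354}{19}} = \frac{19}{466354}$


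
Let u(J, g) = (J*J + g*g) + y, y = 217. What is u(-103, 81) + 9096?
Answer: 26483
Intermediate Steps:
u(J, g) = 217 + J**2 + g**2 (u(J, g) = (J*J + g*g) + 217 = (J**2 + g**2) + 217 = 217 + J**2 + g**2)
u(-103, 81) + 9096 = (217 + (-103)**2 + 81**2) + 9096 = (217 + 10609 + 6561) + 9096 = 17387 + 9096 = 26483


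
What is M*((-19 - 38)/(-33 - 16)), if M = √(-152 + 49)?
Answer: 57*I*√103/49 ≈ 11.806*I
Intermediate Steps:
M = I*√103 (M = √(-103) = I*√103 ≈ 10.149*I)
M*((-19 - 38)/(-33 - 16)) = (I*√103)*((-19 - 38)/(-33 - 16)) = (I*√103)*(-57/(-49)) = (I*√103)*(-57*(-1/49)) = (I*√103)*(57/49) = 57*I*√103/49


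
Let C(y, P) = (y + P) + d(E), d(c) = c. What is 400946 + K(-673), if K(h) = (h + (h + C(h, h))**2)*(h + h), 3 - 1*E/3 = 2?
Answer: -5469181772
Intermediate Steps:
E = 3 (E = 9 - 3*2 = 9 - 6 = 3)
C(y, P) = 3 + P + y (C(y, P) = (y + P) + 3 = (P + y) + 3 = 3 + P + y)
K(h) = 2*h*(h + (3 + 3*h)**2) (K(h) = (h + (h + (3 + h + h))**2)*(h + h) = (h + (h + (3 + 2*h))**2)*(2*h) = (h + (3 + 3*h)**2)*(2*h) = 2*h*(h + (3 + 3*h)**2))
400946 + K(-673) = 400946 + 2*(-673)*(-673 + 9*(1 - 673)**2) = 400946 + 2*(-673)*(-673 + 9*(-672)**2) = 400946 + 2*(-673)*(-673 + 9*451584) = 400946 + 2*(-673)*(-673 + 4064256) = 400946 + 2*(-673)*4063583 = 400946 - 5469582718 = -5469181772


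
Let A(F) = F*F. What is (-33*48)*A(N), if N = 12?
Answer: -228096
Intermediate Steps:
A(F) = F²
(-33*48)*A(N) = -33*48*12² = -1584*144 = -228096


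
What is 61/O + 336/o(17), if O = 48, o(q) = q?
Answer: 17165/816 ≈ 21.036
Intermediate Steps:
61/O + 336/o(17) = 61/48 + 336/17 = 17165/816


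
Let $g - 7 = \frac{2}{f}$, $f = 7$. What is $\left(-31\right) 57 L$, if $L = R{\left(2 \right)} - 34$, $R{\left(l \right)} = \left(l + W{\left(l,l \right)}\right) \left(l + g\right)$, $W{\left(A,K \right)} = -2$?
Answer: $60078$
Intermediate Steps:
$g = \frac{51}{7}$ ($g = 7 + \frac{2}{7} = \frac{51}{7} \approx 7.2857$)
$R{\left(l \right)} = \left(-2 + l\right) \left(\frac{51}{7} + l\right)$ ($R{\left(l \right)} = \left(l - 2\right) \left(l + \frac{51}{7}\right) = \left(-2 + l\right) \left(\frac{51}{7} + l\right)$)
$L = -34$ ($L = \left(- \frac{102}{7} + 2^{2} + \frac{37}{7} \cdot 2\right) - 34 = \left(- \frac{102}{7} + 4 + \frac{74}{7}\right) - 34 = 0 - 34 = -34$)
$\left(-31\right) 57 L = \left(-31\right) 57 \left(-34\right) = \left(-1767\right) \left(-34\right) = 60078$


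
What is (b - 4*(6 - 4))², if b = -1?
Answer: 81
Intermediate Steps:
(b - 4*(6 - 4))² = (-1 - 4*(6 - 4))² = (-1 - 4*2)² = (-1 - 8)² = (-9)² = 81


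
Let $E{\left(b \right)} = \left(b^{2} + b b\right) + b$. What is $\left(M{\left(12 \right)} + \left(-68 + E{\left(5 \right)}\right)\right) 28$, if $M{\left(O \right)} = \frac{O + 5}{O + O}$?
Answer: $- \frac{2065}{6} \approx -344.17$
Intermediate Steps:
$M{\left(O \right)} = \frac{5 + O}{2 O}$
$E{\left(b \right)} = b + 2 b^{2}$ ($E{\left(b \right)} = \left(b^{2} + b^{2}\right) + b = 2 b^{2} + b = b + 2 b^{2}$)
$\left(M{\left(12 \right)} + \left(-68 + E{\left(5 \right)}\right)\right) 28 = \left(\frac{5 + 12}{2 \cdot 12} - \left(68 - 5 \left(1 + 2 \cdot 5\right)\right)\right) 28 = \left(\frac{1}{2} \cdot \frac{1}{12} \cdot 17 - \left(68 - 5 \left(1 + 10\right)\right)\right) 28 = \left(\frac{17}{24} + \left(-68 + 5 \cdot 11\right)\right) 28 = \left(\frac{17}{24} + \left(-68 + 55\right)\right) 28 = \left(\frac{17}{24} - 13\right) 28 = \left(- \frac{295}{24}\right) 28 = - \frac{2065}{6}$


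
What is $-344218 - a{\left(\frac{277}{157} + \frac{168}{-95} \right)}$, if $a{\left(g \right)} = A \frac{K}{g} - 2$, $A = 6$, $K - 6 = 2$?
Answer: $- \frac{20281256}{61} \approx -3.3248 \cdot 10^{5}$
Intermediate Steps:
$K = 8$ ($K = 6 + 2 = 8$)
$a{\left(g \right)} = -2 + \frac{48}{g}$ ($a{\left(g \right)} = 6 \frac{8}{g} - 2 = \frac{48}{g} - 2 = -2 + \frac{48}{g}$)
$-344218 - a{\left(\frac{277}{157} + \frac{168}{-95} \right)} = -344218 - \left(-2 + \frac{48}{\frac{277}{157} + \frac{168}{-95}}\right) = -344218 - \left(-2 + \frac{48}{277 \cdot \frac{1}{157} + 168 \left(- \frac{1}{95}\right)}\right) = -344218 - \left(-2 + \frac{48}{\frac{277}{157} - \frac{168}{95}}\right) = -344218 - \left(-2 + \frac{48}{- \frac{61}{14915}}\right) = -344218 - \left(-2 + 48 \left(- \frac{14915}{61}\right)\right) = -344218 - \left(-2 - \frac{715920}{61}\right) = -344218 - - \frac{716042}{61} = -344218 + \frac{716042}{61} = - \frac{20281256}{61}$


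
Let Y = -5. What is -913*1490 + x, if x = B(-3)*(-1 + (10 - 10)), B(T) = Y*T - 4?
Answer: -1360381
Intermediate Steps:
B(T) = -4 - 5*T (B(T) = -5*T - 4 = -4 - 5*T)
x = -11 (x = (-4 - 5*(-3))*(-1 + (10 - 10)) = (-4 + 15)*(-1 + 0) = 11*(-1) = -11)
-913*1490 + x = -913*1490 - 11 = -1360370 - 11 = -1360381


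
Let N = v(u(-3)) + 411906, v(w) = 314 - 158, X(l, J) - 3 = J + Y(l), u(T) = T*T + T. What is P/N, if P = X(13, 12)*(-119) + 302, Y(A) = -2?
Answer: -415/137354 ≈ -0.0030214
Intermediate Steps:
u(T) = T + T**2 (u(T) = T**2 + T = T + T**2)
X(l, J) = 1 + J (X(l, J) = 3 + (J - 2) = 3 + (-2 + J) = 1 + J)
v(w) = 156
N = 412062 (N = 156 + 411906 = 412062)
P = -1245 (P = (1 + 12)*(-119) + 302 = 13*(-119) + 302 = -1547 + 302 = -1245)
P/N = -1245/412062 = -1245*1/412062 = -415/137354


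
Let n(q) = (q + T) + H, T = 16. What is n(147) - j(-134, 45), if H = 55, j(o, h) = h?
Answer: 173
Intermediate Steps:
n(q) = 71 + q (n(q) = (q + 16) + 55 = (16 + q) + 55 = 71 + q)
n(147) - j(-134, 45) = (71 + 147) - 1*45 = 218 - 45 = 173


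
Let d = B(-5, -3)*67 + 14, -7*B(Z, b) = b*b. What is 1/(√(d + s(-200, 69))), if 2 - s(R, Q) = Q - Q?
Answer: -I*√3437/491 ≈ -0.1194*I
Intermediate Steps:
s(R, Q) = 2 (s(R, Q) = 2 - (Q - Q) = 2 - 1*0 = 2 + 0 = 2)
B(Z, b) = -b²/7 (B(Z, b) = -b*b/7 = -b²/7)
d = -505/7 (d = -⅐*(-3)²*67 + 14 = -⅐*9*67 + 14 = -9/7*67 + 14 = -603/7 + 14 = -505/7 ≈ -72.143)
1/(√(d + s(-200, 69))) = 1/(√(-505/7 + 2)) = 1/(√(-491/7)) = 1/(I*√3437/7) = -I*√3437/491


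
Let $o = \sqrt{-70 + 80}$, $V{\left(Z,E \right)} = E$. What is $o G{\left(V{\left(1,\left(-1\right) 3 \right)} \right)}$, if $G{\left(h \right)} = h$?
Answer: $- 3 \sqrt{10} \approx -9.4868$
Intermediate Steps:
$o = \sqrt{10} \approx 3.1623$
$o G{\left(V{\left(1,\left(-1\right) 3 \right)} \right)} = \sqrt{10} \left(\left(-1\right) 3\right) = \sqrt{10} \left(-3\right) = - 3 \sqrt{10}$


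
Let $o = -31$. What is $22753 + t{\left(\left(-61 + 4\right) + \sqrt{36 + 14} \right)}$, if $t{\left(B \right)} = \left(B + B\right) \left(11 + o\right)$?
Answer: $25033 - 200 \sqrt{2} \approx 24750.0$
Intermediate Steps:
$t{\left(B \right)} = - 40 B$ ($t{\left(B \right)} = \left(B + B\right) \left(11 - 31\right) = 2 B \left(-20\right) = - 40 B$)
$22753 + t{\left(\left(-61 + 4\right) + \sqrt{36 + 14} \right)} = 22753 - 40 \left(\left(-61 + 4\right) + \sqrt{36 + 14}\right) = 22753 - 40 \left(-57 + \sqrt{50}\right) = 22753 - 40 \left(-57 + 5 \sqrt{2}\right) = 22753 + \left(2280 - 200 \sqrt{2}\right) = 25033 - 200 \sqrt{2}$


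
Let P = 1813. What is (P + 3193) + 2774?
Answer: 7780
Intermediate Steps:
(P + 3193) + 2774 = (1813 + 3193) + 2774 = 5006 + 2774 = 7780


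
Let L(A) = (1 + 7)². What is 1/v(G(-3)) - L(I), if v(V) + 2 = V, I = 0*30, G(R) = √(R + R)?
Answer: -321/5 - I*√6/10 ≈ -64.2 - 0.24495*I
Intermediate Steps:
G(R) = √2*√R (G(R) = √(2*R) = √2*√R)
I = 0
L(A) = 64 (L(A) = 8² = 64)
v(V) = -2 + V
1/v(G(-3)) - L(I) = 1/(-2 + √2*√(-3)) - 1*64 = 1/(-2 + √2*(I*√3)) - 64 = 1/(-2 + I*√6) - 64 = -64 + 1/(-2 + I*√6)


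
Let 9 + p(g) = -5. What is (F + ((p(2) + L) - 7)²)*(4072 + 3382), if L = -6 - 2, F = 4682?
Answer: 41168442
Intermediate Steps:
p(g) = -14 (p(g) = -9 - 5 = -14)
L = -8
(F + ((p(2) + L) - 7)²)*(4072 + 3382) = (4682 + ((-14 - 8) - 7)²)*(4072 + 3382) = (4682 + (-22 - 7)²)*7454 = (4682 + (-29)²)*7454 = (4682 + 841)*7454 = 5523*7454 = 41168442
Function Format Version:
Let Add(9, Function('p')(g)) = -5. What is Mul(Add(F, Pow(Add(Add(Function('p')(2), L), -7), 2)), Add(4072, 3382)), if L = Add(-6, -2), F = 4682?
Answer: 41168442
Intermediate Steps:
Function('p')(g) = -14 (Function('p')(g) = Add(-9, -5) = -14)
L = -8
Mul(Add(F, Pow(Add(Add(Function('p')(2), L), -7), 2)), Add(4072, 3382)) = Mul(Add(4682, Pow(Add(Add(-14, -8), -7), 2)), Add(4072, 3382)) = Mul(Add(4682, Pow(Add(-22, -7), 2)), 7454) = Mul(Add(4682, Pow(-29, 2)), 7454) = Mul(Add(4682, 841), 7454) = Mul(5523, 7454) = 41168442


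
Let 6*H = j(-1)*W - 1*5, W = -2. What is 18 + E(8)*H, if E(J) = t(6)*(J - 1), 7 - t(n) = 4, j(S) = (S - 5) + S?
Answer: 99/2 ≈ 49.500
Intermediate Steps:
j(S) = -5 + 2*S (j(S) = (-5 + S) + S = -5 + 2*S)
t(n) = 3 (t(n) = 7 - 1*4 = 7 - 4 = 3)
E(J) = -3 + 3*J (E(J) = 3*(J - 1) = 3*(-1 + J) = -3 + 3*J)
H = 3/2 (H = ((-5 + 2*(-1))*(-2) - 1*5)/6 = ((-5 - 2)*(-2) - 5)/6 = (-7*(-2) - 5)/6 = (14 - 5)/6 = (⅙)*9 = 3/2 ≈ 1.5000)
18 + E(8)*H = 18 + (-3 + 3*8)*(3/2) = 18 + (-3 + 24)*(3/2) = 18 + 21*(3/2) = 18 + 63/2 = 99/2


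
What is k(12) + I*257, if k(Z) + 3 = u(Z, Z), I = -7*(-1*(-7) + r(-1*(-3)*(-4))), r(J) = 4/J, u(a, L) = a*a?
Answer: -35557/3 ≈ -11852.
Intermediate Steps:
u(a, L) = a²
I = -140/3 (I = -7*(-1*(-7) + 4/((-1*(-3)*(-4)))) = -7*(7 + 4/((3*(-4)))) = -7*(7 + 4/(-12)) = -7*(7 + 4*(-1/12)) = -7*(7 - ⅓) = -7*20/3 = -140/3 ≈ -46.667)
k(Z) = -3 + Z²
k(12) + I*257 = (-3 + 12²) - 140/3*257 = (-3 + 144) - 35980/3 = 141 - 35980/3 = -35557/3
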